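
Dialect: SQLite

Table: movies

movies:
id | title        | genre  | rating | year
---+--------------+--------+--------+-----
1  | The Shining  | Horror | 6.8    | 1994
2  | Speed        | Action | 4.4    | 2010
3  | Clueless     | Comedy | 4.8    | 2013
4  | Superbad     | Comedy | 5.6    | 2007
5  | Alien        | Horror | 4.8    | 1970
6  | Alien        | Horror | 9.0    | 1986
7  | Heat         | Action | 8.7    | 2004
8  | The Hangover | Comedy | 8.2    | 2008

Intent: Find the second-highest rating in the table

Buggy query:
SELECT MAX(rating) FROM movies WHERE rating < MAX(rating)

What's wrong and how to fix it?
Bug: MAX(rating) on the right of the comparison is an aggregate-in-WHERE error

Fix: Put the inner MAX in a scalar subquery

Corrected query:
SELECT MAX(rating) FROM movies WHERE rating < (SELECT MAX(rating) FROM movies)

Result:
MAX(rating)
-----------
8.7        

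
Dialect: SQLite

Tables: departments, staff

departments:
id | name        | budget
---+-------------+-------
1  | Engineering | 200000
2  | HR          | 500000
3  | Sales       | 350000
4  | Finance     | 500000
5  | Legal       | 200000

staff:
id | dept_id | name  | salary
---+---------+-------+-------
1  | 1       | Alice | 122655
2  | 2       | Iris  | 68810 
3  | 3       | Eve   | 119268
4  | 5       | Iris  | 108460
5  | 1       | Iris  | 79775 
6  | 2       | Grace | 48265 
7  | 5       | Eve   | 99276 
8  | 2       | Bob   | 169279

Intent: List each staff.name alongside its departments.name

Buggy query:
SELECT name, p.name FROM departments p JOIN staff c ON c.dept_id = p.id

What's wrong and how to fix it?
Bug: 'name' exists in both joined tables, so the database can't tell which one is meant

Fix: Prefix ambiguous columns with the table alias

Corrected query:
SELECT c.name, p.name FROM departments p JOIN staff c ON c.dept_id = p.id

Result:
name  | name       
------+------------
Alice | Engineering
Iris  | HR         
Eve   | Sales      
Iris  | Legal      
Iris  | Engineering
Grace | HR         
Eve   | Legal      
Bob   | HR         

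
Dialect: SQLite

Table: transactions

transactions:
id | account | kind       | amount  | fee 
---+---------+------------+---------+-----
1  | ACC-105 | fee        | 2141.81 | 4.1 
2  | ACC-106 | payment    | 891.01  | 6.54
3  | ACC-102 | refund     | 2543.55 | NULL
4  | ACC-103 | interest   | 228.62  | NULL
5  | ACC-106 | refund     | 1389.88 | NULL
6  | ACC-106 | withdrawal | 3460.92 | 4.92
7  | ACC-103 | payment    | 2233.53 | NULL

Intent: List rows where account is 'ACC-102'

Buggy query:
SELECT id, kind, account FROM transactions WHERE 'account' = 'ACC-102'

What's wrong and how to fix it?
Bug: 'account' in single quotes is a string literal, not the column; the comparison is literal-vs-literal and never true

Fix: Remove the quotes around the column name (or use double quotes for an identifier)

Corrected query:
SELECT id, kind, account FROM transactions WHERE account = 'ACC-102'

Result:
id | kind   | account
---+--------+--------
3  | refund | ACC-102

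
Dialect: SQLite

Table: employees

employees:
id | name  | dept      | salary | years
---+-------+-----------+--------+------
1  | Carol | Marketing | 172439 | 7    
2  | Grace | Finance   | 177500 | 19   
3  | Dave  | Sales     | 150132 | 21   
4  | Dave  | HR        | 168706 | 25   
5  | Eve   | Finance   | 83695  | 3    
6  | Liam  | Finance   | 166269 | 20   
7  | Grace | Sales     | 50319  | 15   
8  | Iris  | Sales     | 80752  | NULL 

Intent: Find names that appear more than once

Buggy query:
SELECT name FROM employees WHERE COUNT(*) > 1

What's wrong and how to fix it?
Bug: COUNT(*) is an aggregate and cannot be used in WHERE

Fix: GROUP BY name, then filter groups with HAVING COUNT(*) > 1

Corrected query:
SELECT name FROM employees GROUP BY name HAVING COUNT(*) > 1

Result:
name 
-----
Dave 
Grace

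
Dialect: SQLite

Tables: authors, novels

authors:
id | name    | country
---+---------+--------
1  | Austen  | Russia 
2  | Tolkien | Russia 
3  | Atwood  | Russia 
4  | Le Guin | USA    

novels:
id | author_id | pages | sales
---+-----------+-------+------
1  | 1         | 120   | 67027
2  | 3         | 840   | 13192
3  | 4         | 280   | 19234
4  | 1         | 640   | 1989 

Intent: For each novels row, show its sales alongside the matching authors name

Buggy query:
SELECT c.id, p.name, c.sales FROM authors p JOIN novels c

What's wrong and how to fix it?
Bug: Missing join condition: each novels row is matched to all authors rows instead of just its own

Fix: Specify the join condition linking the foreign key to the parent id

Corrected query:
SELECT c.id, p.name, c.sales FROM authors p JOIN novels c ON c.author_id = p.id

Result:
id | name    | sales
---+---------+------
1  | Austen  | 67027
2  | Atwood  | 13192
3  | Le Guin | 19234
4  | Austen  | 1989 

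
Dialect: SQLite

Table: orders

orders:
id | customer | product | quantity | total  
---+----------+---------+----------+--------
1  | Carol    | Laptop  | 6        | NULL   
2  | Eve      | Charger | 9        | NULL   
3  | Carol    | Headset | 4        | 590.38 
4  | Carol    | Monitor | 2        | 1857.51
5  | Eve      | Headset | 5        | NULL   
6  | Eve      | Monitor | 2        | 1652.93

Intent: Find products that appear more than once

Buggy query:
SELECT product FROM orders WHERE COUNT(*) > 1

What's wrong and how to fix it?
Bug: WHERE can't reference COUNT(*); aggregates are computed after WHERE

Fix: GROUP BY product, then filter groups with HAVING COUNT(*) > 1

Corrected query:
SELECT product FROM orders GROUP BY product HAVING COUNT(*) > 1

Result:
product
-------
Headset
Monitor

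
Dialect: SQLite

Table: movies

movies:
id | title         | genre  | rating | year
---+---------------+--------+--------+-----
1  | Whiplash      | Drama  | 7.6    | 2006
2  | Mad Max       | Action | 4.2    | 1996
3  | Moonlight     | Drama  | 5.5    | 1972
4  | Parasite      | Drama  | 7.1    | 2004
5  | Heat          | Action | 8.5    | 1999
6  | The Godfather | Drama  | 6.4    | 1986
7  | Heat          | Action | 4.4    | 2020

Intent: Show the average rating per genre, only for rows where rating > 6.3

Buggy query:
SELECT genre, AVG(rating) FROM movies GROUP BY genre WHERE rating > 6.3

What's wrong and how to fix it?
Bug: WHERE cannot follow GROUP BY

Fix: Move the WHERE clause before GROUP BY

Corrected query:
SELECT genre, AVG(rating) FROM movies WHERE rating > 6.3 GROUP BY genre

Result:
genre  | AVG(rating)
-------+------------
Action | 8.5        
Drama  | 7.033333   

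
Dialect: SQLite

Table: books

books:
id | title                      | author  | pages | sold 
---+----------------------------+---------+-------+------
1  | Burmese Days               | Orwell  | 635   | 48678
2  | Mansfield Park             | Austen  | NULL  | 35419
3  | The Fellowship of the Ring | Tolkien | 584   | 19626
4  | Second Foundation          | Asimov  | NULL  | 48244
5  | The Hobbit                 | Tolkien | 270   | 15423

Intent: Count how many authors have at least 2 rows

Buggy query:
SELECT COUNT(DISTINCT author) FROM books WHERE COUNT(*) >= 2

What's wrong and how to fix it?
Bug: COUNT(*) cannot appear in WHERE; the per-group count doesn't exist yet

Fix: Use a subquery that GROUPs and filters with HAVING, then count its rows

Corrected query:
SELECT COUNT(*) FROM (SELECT author FROM books GROUP BY author HAVING COUNT(*) >= 2)

Result:
COUNT(*)
--------
1       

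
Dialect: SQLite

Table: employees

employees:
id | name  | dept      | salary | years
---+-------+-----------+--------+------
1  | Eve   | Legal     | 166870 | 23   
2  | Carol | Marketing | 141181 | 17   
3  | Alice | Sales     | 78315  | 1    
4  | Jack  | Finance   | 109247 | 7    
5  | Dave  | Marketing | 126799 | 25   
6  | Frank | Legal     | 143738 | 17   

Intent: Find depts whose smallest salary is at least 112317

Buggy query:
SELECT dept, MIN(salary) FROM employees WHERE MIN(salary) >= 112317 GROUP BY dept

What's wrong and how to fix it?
Bug: MIN() in WHERE is a misuse of aggregate

Fix: Use HAVING for the per-group MIN condition

Corrected query:
SELECT dept, MIN(salary) FROM employees GROUP BY dept HAVING MIN(salary) >= 112317

Result:
dept      | MIN(salary)
----------+------------
Legal     | 143738     
Marketing | 126799     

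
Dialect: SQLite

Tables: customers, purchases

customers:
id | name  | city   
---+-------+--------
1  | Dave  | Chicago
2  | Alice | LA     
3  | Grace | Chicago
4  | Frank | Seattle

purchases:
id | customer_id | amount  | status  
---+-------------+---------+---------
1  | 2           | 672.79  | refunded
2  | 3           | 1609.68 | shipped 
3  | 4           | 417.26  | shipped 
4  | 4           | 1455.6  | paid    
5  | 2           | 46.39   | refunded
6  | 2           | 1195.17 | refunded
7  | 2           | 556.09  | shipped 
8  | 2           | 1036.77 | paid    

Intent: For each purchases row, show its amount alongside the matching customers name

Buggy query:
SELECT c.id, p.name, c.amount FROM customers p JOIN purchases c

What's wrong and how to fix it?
Bug: Missing join condition: each purchases row is matched to all customers rows instead of just its own

Fix: Specify the join condition linking the foreign key to the parent id

Corrected query:
SELECT c.id, p.name, c.amount FROM customers p JOIN purchases c ON c.customer_id = p.id

Result:
id | name  | amount 
---+-------+--------
1  | Alice | 672.79 
2  | Grace | 1609.68
3  | Frank | 417.26 
4  | Frank | 1455.6 
5  | Alice | 46.39  
6  | Alice | 1195.17
7  | Alice | 556.09 
8  | Alice | 1036.77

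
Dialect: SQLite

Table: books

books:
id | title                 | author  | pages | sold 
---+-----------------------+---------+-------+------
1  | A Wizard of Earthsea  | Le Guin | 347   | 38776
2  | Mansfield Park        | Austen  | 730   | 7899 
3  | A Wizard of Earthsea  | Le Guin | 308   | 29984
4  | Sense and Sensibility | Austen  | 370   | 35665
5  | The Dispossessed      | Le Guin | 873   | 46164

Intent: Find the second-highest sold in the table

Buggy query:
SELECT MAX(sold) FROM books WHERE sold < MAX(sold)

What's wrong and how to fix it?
Bug: The inner MAX is an aggregate inside WHERE, which is not allowed

Fix: Put the inner MAX in a scalar subquery

Corrected query:
SELECT MAX(sold) FROM books WHERE sold < (SELECT MAX(sold) FROM books)

Result:
MAX(sold)
---------
38776    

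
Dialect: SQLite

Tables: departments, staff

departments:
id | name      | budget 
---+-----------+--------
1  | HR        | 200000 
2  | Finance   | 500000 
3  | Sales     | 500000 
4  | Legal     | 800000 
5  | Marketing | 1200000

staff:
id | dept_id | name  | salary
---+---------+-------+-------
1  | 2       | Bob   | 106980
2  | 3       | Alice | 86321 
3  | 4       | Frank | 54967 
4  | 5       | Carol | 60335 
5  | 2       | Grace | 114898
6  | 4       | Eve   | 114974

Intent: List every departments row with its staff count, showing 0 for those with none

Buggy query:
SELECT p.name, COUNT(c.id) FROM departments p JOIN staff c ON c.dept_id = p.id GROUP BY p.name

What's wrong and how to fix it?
Bug: An inner join excludes parents with zero children

Fix: Switch to LEFT JOIN to retain unmatched parent rows

Corrected query:
SELECT p.name, COUNT(c.id) FROM departments p LEFT JOIN staff c ON c.dept_id = p.id GROUP BY p.name

Result:
name      | COUNT(c.id)
----------+------------
Finance   | 2          
HR        | 0          
Legal     | 2          
Marketing | 1          
Sales     | 1          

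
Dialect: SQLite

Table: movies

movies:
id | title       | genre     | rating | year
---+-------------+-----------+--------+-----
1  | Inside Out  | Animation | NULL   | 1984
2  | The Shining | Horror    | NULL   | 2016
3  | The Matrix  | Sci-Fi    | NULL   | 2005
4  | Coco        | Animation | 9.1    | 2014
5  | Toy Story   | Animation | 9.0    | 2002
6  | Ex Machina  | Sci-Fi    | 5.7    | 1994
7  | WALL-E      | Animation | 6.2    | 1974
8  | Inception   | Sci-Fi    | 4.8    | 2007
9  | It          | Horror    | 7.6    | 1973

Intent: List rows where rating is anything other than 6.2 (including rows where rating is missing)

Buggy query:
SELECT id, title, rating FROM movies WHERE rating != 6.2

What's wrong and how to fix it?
Bug: Inequality against NULL is unknown, not true; rows with NULL are dropped

Fix: Add an explicit OR rating IS NULL to include the missing-value rows

Corrected query:
SELECT id, title, rating FROM movies WHERE rating != 6.2 OR rating IS NULL

Result:
id | title       | rating
---+-------------+-------
1  | Inside Out  | NULL  
2  | The Shining | NULL  
3  | The Matrix  | NULL  
4  | Coco        | 9.1   
5  | Toy Story   | 9     
6  | Ex Machina  | 5.7   
8  | Inception   | 4.8   
9  | It          | 7.6   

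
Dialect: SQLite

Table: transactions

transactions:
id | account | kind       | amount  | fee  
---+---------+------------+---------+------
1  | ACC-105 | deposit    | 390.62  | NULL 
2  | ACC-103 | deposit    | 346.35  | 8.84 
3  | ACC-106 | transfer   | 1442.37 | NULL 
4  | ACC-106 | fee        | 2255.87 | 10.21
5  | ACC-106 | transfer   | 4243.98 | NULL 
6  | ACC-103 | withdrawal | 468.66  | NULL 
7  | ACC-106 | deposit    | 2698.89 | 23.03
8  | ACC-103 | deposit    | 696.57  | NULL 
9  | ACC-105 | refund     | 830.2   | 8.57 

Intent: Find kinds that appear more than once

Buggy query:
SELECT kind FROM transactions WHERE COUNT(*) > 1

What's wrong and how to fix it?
Bug: COUNT(*) is an aggregate and cannot be used in WHERE

Fix: GROUP BY kind, then filter groups with HAVING COUNT(*) > 1

Corrected query:
SELECT kind FROM transactions GROUP BY kind HAVING COUNT(*) > 1

Result:
kind    
--------
deposit 
transfer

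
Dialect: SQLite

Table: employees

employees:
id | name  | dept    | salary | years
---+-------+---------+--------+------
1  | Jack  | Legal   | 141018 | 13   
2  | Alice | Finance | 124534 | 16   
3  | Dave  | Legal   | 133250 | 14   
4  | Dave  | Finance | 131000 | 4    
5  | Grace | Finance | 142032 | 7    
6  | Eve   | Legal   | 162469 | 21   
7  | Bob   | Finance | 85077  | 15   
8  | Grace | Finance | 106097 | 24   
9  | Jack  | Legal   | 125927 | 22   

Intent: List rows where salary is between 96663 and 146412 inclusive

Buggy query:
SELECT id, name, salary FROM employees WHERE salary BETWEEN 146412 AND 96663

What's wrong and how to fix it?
Bug: The bounds are reversed; BETWEEN a AND b requires a <= b to match anything

Fix: Write BETWEEN 96663 AND 146412

Corrected query:
SELECT id, name, salary FROM employees WHERE salary BETWEEN 96663 AND 146412

Result:
id | name  | salary
---+-------+-------
1  | Jack  | 141018
2  | Alice | 124534
3  | Dave  | 133250
4  | Dave  | 131000
5  | Grace | 142032
8  | Grace | 106097
9  | Jack  | 125927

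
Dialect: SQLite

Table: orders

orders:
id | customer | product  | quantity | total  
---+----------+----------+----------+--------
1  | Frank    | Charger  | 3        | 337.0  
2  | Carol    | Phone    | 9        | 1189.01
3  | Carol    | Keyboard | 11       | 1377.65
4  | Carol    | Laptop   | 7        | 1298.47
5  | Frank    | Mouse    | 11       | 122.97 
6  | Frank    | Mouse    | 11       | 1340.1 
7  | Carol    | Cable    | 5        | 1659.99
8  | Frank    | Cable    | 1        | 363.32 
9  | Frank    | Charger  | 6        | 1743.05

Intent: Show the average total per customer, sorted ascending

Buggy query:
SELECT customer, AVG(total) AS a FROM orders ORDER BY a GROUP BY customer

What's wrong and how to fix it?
Bug: ORDER BY appears before GROUP BY; SQL clause order requires GROUP BY first

Fix: Reorder: SELECT … FROM … GROUP BY … ORDER BY …

Corrected query:
SELECT customer, AVG(total) AS a FROM orders GROUP BY customer ORDER BY a

Result:
customer | a      
---------+--------
Frank    | 781.288
Carol    | 1381.28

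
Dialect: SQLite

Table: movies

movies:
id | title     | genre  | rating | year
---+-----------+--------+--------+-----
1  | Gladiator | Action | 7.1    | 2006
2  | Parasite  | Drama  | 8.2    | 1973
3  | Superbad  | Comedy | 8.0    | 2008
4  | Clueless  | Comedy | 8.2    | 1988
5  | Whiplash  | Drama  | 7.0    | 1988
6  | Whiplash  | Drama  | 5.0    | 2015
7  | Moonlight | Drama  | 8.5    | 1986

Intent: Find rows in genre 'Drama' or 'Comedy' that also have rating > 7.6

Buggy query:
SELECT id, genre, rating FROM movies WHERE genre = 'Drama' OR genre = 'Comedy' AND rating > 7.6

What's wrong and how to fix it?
Bug: AND binds tighter than OR, so this parses as genre = 'Drama' OR (genre = 'Comedy' AND rating > 7.6)

Fix: Add parentheses around the OR so the AND applies to both alternatives

Corrected query:
SELECT id, genre, rating FROM movies WHERE (genre = 'Drama' OR genre = 'Comedy') AND rating > 7.6

Result:
id | genre  | rating
---+--------+-------
2  | Drama  | 8.2   
3  | Comedy | 8     
4  | Comedy | 8.2   
7  | Drama  | 8.5   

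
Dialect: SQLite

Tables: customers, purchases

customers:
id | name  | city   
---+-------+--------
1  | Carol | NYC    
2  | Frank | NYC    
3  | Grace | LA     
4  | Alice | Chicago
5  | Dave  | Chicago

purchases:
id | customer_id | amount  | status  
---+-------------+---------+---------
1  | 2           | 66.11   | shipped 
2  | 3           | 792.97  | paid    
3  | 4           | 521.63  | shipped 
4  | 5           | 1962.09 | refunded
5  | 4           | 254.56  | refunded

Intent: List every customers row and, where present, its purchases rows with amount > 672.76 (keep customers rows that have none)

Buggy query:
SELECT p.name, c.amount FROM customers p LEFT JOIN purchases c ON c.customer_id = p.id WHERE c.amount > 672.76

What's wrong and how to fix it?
Bug: Filtering c.amount in WHERE discards the NULL rows produced by LEFT JOIN, turning it into an inner join

Fix: Move the right-table condition into the ON clause so unmatched parents are kept

Corrected query:
SELECT p.name, c.amount FROM customers p LEFT JOIN purchases c ON c.customer_id = p.id AND c.amount > 672.76

Result:
name  | amount 
------+--------
Carol | NULL   
Frank | NULL   
Grace | 792.97 
Alice | NULL   
Dave  | 1962.09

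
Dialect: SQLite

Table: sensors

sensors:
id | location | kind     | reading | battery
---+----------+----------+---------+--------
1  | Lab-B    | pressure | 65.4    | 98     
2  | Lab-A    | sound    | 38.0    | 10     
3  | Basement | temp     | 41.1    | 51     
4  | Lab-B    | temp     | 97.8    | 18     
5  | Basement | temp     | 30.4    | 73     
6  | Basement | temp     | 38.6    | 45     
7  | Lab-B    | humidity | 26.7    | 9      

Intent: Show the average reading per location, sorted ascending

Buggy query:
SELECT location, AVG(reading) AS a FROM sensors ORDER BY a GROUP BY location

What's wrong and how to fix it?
Bug: ORDER BY appears before GROUP BY; SQL clause order requires GROUP BY first

Fix: Move ORDER BY to the end, after GROUP BY

Corrected query:
SELECT location, AVG(reading) AS a FROM sensors GROUP BY location ORDER BY a

Result:
location | a   
---------+-----
Basement | 36.7
Lab-A    | 38  
Lab-B    | 63.3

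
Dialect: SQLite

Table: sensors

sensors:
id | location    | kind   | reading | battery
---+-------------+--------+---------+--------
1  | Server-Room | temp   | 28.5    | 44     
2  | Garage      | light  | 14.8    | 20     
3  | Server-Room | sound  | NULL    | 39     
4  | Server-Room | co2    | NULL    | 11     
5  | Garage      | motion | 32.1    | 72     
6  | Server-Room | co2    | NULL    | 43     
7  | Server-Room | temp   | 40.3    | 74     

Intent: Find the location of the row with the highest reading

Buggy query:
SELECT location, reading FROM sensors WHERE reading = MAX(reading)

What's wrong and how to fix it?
Bug: WHERE is evaluated per row; an aggregate over the whole table isn't defined there

Fix: Use a subquery: WHERE reading = (SELECT MAX(reading) FROM sensors)

Corrected query:
SELECT location, reading FROM sensors WHERE reading = (SELECT MAX(reading) FROM sensors)

Result:
location    | reading
------------+--------
Server-Room | 40.3   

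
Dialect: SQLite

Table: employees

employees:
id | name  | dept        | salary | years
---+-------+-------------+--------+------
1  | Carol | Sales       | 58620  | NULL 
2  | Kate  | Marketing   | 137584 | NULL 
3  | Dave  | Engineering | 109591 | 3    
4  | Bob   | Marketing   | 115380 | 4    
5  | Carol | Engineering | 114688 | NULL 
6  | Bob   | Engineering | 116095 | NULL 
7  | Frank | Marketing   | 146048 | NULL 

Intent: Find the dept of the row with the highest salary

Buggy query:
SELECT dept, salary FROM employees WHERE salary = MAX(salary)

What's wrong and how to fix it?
Bug: MAX(salary) is an aggregate and cannot be used directly in WHERE

Fix: Wrap MAX in a scalar subquery so WHERE compares against a single value

Corrected query:
SELECT dept, salary FROM employees WHERE salary = (SELECT MAX(salary) FROM employees)

Result:
dept      | salary
----------+-------
Marketing | 146048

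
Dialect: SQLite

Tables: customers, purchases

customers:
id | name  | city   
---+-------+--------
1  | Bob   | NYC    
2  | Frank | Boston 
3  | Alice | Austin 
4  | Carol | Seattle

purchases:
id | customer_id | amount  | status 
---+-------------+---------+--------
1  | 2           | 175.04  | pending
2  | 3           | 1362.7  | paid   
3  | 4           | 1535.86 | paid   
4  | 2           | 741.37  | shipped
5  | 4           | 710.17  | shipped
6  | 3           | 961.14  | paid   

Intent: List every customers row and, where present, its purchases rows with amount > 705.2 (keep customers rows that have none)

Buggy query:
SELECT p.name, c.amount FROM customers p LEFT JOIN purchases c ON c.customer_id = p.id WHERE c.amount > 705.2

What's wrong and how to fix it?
Bug: Filtering c.amount in WHERE discards the NULL rows produced by LEFT JOIN, turning it into an inner join

Fix: Move the right-table condition into the ON clause so unmatched parents are kept

Corrected query:
SELECT p.name, c.amount FROM customers p LEFT JOIN purchases c ON c.customer_id = p.id AND c.amount > 705.2

Result:
name  | amount 
------+--------
Bob   | NULL   
Frank | 741.37 
Alice | 961.14 
Alice | 1362.7 
Carol | 710.17 
Carol | 1535.86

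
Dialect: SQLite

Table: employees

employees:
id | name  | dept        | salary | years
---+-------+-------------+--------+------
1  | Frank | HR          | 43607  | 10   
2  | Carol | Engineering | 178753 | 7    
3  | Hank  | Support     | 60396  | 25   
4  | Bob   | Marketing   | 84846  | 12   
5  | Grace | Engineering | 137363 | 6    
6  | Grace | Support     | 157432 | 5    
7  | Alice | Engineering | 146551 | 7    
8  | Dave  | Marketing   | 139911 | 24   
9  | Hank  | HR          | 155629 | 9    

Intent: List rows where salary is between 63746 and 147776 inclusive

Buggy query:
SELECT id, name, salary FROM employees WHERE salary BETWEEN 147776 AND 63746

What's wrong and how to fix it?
Bug: BETWEEN expects the lower bound first; with 147776 AND 63746 the range is empty

Fix: Swap the bounds so the smaller value comes first

Corrected query:
SELECT id, name, salary FROM employees WHERE salary BETWEEN 63746 AND 147776

Result:
id | name  | salary
---+-------+-------
4  | Bob   | 84846 
5  | Grace | 137363
7  | Alice | 146551
8  | Dave  | 139911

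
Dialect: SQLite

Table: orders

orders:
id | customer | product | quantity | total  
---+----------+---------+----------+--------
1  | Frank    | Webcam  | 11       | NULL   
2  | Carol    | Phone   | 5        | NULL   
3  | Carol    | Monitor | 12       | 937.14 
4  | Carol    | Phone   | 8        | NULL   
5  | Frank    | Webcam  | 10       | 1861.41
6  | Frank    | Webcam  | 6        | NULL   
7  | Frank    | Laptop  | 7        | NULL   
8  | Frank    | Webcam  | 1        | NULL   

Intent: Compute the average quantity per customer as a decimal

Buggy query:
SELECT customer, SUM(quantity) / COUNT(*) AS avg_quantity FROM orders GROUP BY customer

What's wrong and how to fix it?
Bug: Both operands are integers, so '/' performs integer division and truncates

Fix: Multiply by 1.0 (or CAST to REAL) to force floating-point division

Corrected query:
SELECT customer, SUM(quantity) * 1.0 / COUNT(*) AS avg_quantity FROM orders GROUP BY customer

Result:
customer | avg_quantity
---------+-------------
Carol    | 8.333333    
Frank    | 7           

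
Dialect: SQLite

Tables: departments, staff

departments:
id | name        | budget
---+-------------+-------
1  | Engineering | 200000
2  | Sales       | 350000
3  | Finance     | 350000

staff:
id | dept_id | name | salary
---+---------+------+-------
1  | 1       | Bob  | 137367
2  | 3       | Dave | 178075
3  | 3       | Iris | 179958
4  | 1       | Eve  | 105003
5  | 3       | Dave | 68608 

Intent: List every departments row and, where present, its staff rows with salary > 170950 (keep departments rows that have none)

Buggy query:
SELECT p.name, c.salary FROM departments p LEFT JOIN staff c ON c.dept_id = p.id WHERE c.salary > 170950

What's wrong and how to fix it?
Bug: A WHERE condition on the right-hand table after LEFT JOIN drops unmatched parents

Fix: Put 'c.salary > 170950' in the JOIN's ON clause instead of WHERE

Corrected query:
SELECT p.name, c.salary FROM departments p LEFT JOIN staff c ON c.dept_id = p.id AND c.salary > 170950

Result:
name        | salary
------------+-------
Engineering | NULL  
Sales       | NULL  
Finance     | 178075
Finance     | 179958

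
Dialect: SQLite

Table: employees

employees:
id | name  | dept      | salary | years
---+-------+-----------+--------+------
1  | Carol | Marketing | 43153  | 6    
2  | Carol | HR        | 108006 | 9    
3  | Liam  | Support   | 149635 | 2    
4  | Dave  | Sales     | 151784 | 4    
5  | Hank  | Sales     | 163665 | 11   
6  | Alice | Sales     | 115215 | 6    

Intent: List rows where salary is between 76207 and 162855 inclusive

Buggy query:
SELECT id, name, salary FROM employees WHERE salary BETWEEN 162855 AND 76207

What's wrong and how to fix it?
Bug: The bounds are reversed; BETWEEN a AND b requires a <= b to match anything

Fix: Swap the bounds so the smaller value comes first

Corrected query:
SELECT id, name, salary FROM employees WHERE salary BETWEEN 76207 AND 162855

Result:
id | name  | salary
---+-------+-------
2  | Carol | 108006
3  | Liam  | 149635
4  | Dave  | 151784
6  | Alice | 115215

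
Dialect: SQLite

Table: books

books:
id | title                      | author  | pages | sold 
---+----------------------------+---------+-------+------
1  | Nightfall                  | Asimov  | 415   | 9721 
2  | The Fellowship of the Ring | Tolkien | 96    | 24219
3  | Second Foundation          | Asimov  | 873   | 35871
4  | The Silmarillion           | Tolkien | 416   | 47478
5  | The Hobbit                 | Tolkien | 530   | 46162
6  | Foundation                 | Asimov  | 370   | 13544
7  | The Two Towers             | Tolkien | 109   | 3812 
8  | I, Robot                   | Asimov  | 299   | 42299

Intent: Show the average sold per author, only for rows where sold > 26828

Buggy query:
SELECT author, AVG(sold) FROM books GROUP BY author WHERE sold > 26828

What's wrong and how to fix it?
Bug: WHERE cannot follow GROUP BY

Fix: Place WHERE between FROM and GROUP BY

Corrected query:
SELECT author, AVG(sold) FROM books WHERE sold > 26828 GROUP BY author

Result:
author  | AVG(sold)
--------+----------
Asimov  | 39085    
Tolkien | 46820    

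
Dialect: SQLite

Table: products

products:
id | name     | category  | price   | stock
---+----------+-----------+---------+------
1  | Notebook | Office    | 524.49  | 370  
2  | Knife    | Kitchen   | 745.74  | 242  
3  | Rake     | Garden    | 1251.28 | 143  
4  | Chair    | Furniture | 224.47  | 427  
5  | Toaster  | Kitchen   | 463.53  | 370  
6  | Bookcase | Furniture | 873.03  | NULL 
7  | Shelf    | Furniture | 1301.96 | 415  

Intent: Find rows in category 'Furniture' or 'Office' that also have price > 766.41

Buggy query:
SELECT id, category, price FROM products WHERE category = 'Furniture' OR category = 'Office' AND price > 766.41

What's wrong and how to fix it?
Bug: Without parentheses, AND is evaluated before OR, so the price filter only applies to the 'Office' branch

Fix: Add parentheses around the OR so the AND applies to both alternatives

Corrected query:
SELECT id, category, price FROM products WHERE (category = 'Furniture' OR category = 'Office') AND price > 766.41

Result:
id | category  | price  
---+-----------+--------
6  | Furniture | 873.03 
7  | Furniture | 1301.96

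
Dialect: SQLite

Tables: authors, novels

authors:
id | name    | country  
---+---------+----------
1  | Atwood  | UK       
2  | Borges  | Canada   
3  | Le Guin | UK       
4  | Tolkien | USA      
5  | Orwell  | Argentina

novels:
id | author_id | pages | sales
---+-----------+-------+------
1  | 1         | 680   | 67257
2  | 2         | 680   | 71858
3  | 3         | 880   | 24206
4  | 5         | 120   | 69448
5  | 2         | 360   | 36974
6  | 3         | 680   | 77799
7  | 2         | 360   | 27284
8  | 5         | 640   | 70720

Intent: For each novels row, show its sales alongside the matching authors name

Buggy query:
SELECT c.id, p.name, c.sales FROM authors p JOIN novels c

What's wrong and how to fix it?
Bug: Missing join condition: each novels row is matched to all authors rows instead of just its own

Fix: Add ON c.author_id = p.id to the JOIN

Corrected query:
SELECT c.id, p.name, c.sales FROM authors p JOIN novels c ON c.author_id = p.id

Result:
id | name    | sales
---+---------+------
1  | Atwood  | 67257
2  | Borges  | 71858
3  | Le Guin | 24206
4  | Orwell  | 69448
5  | Borges  | 36974
6  | Le Guin | 77799
7  | Borges  | 27284
8  | Orwell  | 70720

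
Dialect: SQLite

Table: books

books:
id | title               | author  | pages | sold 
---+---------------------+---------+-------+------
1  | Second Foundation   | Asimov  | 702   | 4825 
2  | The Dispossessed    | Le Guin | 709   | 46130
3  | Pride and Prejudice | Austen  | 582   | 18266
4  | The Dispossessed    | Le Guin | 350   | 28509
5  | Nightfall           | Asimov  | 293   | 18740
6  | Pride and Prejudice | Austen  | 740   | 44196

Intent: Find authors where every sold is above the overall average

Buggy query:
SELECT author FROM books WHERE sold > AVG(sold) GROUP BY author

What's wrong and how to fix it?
Bug: WHERE evaluates per row before aggregation, so AVG() is unavailable

Fix: Compute the overall average in a scalar subquery and compare each group's MIN against it in HAVING

Corrected query:
SELECT author FROM books GROUP BY author HAVING MIN(sold) > (SELECT AVG(sold) FROM books)

Result:
author 
-------
Le Guin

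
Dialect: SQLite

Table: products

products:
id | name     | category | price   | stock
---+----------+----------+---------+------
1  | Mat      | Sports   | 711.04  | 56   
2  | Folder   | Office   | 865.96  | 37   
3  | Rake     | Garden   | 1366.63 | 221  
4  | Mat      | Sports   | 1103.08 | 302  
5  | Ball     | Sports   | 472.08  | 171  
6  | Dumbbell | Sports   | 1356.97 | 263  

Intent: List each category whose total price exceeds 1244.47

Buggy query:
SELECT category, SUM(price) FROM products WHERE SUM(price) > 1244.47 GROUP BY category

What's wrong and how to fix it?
Bug: Aggregate functions cannot appear in a WHERE clause

Fix: Use HAVING (which filters groups after aggregation) instead of WHERE

Corrected query:
SELECT category, SUM(price) FROM products GROUP BY category HAVING SUM(price) > 1244.47

Result:
category | SUM(price)
---------+-----------
Garden   | 1366.63   
Sports   | 3643.17   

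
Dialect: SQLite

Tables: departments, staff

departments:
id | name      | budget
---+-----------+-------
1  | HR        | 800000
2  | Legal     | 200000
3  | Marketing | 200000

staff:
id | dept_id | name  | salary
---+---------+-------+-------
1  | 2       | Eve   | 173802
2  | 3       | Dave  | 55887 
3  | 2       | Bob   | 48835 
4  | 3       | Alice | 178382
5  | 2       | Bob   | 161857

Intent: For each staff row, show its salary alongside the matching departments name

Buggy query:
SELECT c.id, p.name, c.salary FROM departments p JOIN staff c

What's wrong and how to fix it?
Bug: JOIN with no ON clause produces a cartesian product; every staff row pairs with every departments row

Fix: Add ON c.dept_id = p.id to the JOIN

Corrected query:
SELECT c.id, p.name, c.salary FROM departments p JOIN staff c ON c.dept_id = p.id

Result:
id | name      | salary
---+-----------+-------
1  | Legal     | 173802
2  | Marketing | 55887 
3  | Legal     | 48835 
4  | Marketing | 178382
5  | Legal     | 161857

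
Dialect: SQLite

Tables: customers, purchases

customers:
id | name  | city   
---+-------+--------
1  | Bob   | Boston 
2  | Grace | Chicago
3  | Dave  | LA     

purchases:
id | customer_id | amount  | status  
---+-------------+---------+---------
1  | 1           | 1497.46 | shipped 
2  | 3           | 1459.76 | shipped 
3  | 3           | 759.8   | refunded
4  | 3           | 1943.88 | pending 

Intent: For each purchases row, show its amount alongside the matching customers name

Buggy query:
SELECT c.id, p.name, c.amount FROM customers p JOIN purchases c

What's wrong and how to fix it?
Bug: Missing join condition: each purchases row is matched to all customers rows instead of just its own

Fix: Specify the join condition linking the foreign key to the parent id

Corrected query:
SELECT c.id, p.name, c.amount FROM customers p JOIN purchases c ON c.customer_id = p.id

Result:
id | name | amount 
---+------+--------
1  | Bob  | 1497.46
2  | Dave | 1459.76
3  | Dave | 759.8  
4  | Dave | 1943.88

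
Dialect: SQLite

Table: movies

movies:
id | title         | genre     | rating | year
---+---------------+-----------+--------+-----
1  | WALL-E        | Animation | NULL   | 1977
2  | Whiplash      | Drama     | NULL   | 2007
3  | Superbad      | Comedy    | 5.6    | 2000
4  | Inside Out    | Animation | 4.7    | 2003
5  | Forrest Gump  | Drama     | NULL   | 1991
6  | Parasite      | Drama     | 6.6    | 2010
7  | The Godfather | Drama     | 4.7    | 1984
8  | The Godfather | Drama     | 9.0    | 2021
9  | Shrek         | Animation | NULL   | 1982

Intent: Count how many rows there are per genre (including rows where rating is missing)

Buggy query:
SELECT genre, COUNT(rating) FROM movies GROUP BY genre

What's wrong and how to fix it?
Bug: COUNT(column) counts non-NULL values only; rows with NULL rating aren't counted

Fix: Replace COUNT(rating) with COUNT(*)

Corrected query:
SELECT genre, COUNT(*) FROM movies GROUP BY genre

Result:
genre     | COUNT(*)
----------+---------
Animation | 3       
Comedy    | 1       
Drama     | 5       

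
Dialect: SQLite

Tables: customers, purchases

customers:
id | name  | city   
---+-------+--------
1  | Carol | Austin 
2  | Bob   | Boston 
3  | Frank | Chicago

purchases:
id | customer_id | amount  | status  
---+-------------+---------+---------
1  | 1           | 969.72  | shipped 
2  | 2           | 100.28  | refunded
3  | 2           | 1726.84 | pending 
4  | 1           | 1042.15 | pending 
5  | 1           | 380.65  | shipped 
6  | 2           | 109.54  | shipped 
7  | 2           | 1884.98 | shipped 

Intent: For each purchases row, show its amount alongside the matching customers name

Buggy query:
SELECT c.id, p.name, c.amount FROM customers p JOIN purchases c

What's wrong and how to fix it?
Bug: JOIN with no ON clause produces a cartesian product; every purchases row pairs with every customers row

Fix: Add ON c.customer_id = p.id to the JOIN

Corrected query:
SELECT c.id, p.name, c.amount FROM customers p JOIN purchases c ON c.customer_id = p.id

Result:
id | name  | amount 
---+-------+--------
1  | Carol | 969.72 
2  | Bob   | 100.28 
3  | Bob   | 1726.84
4  | Carol | 1042.15
5  | Carol | 380.65 
6  | Bob   | 109.54 
7  | Bob   | 1884.98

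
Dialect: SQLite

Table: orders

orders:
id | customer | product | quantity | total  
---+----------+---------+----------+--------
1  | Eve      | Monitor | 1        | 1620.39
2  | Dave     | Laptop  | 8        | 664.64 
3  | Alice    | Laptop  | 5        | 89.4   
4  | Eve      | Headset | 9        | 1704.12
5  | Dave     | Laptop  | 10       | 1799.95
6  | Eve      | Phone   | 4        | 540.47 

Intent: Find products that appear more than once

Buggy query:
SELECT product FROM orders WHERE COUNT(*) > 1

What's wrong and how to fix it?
Bug: WHERE can't reference COUNT(*); aggregates are computed after WHERE

Fix: GROUP BY product, then filter groups with HAVING COUNT(*) > 1

Corrected query:
SELECT product FROM orders GROUP BY product HAVING COUNT(*) > 1

Result:
product
-------
Laptop 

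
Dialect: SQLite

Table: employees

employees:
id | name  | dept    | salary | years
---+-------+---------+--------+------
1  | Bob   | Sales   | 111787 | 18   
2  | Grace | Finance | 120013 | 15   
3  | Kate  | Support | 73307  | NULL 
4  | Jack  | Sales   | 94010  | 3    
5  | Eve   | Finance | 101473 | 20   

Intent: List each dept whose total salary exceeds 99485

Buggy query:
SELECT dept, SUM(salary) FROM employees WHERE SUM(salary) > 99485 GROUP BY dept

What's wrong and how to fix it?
Bug: WHERE runs before GROUP BY, so aggregates aren't available there

Fix: Move the aggregate condition to a HAVING clause

Corrected query:
SELECT dept, SUM(salary) FROM employees GROUP BY dept HAVING SUM(salary) > 99485

Result:
dept    | SUM(salary)
--------+------------
Finance | 221486     
Sales   | 205797     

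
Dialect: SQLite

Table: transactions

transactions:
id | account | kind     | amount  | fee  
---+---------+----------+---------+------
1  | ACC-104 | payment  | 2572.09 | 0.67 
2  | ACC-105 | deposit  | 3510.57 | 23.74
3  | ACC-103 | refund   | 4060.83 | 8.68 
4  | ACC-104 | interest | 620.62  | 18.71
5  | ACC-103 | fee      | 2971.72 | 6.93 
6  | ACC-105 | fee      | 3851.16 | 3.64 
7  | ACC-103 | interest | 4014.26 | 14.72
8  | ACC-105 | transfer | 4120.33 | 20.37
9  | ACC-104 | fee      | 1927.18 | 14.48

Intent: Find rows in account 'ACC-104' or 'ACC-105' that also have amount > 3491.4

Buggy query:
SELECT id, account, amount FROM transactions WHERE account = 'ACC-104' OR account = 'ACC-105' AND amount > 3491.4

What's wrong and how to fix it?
Bug: AND binds tighter than OR, so this parses as account = 'ACC-104' OR (account = 'ACC-105' AND amount > 3491.4)

Fix: Group the OR with parentheses (or use IN), then AND the threshold

Corrected query:
SELECT id, account, amount FROM transactions WHERE (account = 'ACC-104' OR account = 'ACC-105') AND amount > 3491.4

Result:
id | account | amount 
---+---------+--------
2  | ACC-105 | 3510.57
6  | ACC-105 | 3851.16
8  | ACC-105 | 4120.33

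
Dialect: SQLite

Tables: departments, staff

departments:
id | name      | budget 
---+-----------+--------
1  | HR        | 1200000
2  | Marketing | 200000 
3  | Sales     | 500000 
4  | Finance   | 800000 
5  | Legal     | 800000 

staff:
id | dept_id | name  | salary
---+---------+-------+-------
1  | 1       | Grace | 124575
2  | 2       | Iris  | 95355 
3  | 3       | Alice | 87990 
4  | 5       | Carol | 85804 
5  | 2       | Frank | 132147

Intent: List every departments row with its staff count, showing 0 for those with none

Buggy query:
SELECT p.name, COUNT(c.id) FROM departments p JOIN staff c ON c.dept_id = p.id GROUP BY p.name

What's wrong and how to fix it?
Bug: An inner join excludes parents with zero children

Fix: Switch to LEFT JOIN to retain unmatched parent rows

Corrected query:
SELECT p.name, COUNT(c.id) FROM departments p LEFT JOIN staff c ON c.dept_id = p.id GROUP BY p.name

Result:
name      | COUNT(c.id)
----------+------------
Finance   | 0          
HR        | 1          
Legal     | 1          
Marketing | 2          
Sales     | 1          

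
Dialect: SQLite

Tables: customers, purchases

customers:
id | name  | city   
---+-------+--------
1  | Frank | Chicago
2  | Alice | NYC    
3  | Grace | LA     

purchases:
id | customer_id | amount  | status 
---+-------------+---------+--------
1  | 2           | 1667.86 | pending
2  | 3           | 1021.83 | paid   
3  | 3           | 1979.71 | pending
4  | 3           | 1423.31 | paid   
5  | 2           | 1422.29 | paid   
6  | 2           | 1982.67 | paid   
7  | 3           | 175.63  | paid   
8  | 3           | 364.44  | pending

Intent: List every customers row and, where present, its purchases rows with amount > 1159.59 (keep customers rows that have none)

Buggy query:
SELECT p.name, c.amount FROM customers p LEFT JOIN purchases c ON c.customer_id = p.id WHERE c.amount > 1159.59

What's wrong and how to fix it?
Bug: A WHERE condition on the right-hand table after LEFT JOIN drops unmatched parents

Fix: Put 'c.amount > 1159.59' in the JOIN's ON clause instead of WHERE

Corrected query:
SELECT p.name, c.amount FROM customers p LEFT JOIN purchases c ON c.customer_id = p.id AND c.amount > 1159.59

Result:
name  | amount 
------+--------
Frank | NULL   
Alice | 1422.29
Alice | 1667.86
Alice | 1982.67
Grace | 1423.31
Grace | 1979.71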